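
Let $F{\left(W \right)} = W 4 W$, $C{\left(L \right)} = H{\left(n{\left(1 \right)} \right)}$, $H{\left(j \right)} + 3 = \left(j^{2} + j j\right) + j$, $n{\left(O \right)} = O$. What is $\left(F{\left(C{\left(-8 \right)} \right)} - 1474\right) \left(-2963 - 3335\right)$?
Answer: $9283252$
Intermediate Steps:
$H{\left(j \right)} = -3 + j + 2 j^{2}$ ($H{\left(j \right)} = -3 + \left(\left(j^{2} + j j\right) + j\right) = -3 + \left(\left(j^{2} + j^{2}\right) + j\right) = -3 + \left(2 j^{2} + j\right) = -3 + \left(j + 2 j^{2}\right) = -3 + j + 2 j^{2}$)
$C{\left(L \right)} = 0$ ($C{\left(L \right)} = -3 + 1 + 2 \cdot 1^{2} = -3 + 1 + 2 \cdot 1 = -3 + 1 + 2 = 0$)
$F{\left(W \right)} = 4 W^{2}$ ($F{\left(W \right)} = 4 W W = 4 W^{2}$)
$\left(F{\left(C{\left(-8 \right)} \right)} - 1474\right) \left(-2963 - 3335\right) = \left(4 \cdot 0^{2} - 1474\right) \left(-2963 - 3335\right) = \left(4 \cdot 0 - 1474\right) \left(-6298\right) = \left(0 - 1474\right) \left(-6298\right) = \left(-1474\right) \left(-6298\right) = 9283252$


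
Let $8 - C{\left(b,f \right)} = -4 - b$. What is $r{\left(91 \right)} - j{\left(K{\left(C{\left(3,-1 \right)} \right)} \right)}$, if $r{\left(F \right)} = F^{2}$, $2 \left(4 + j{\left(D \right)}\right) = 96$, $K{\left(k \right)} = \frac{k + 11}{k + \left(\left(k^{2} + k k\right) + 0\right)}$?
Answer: $8237$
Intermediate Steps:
$C{\left(b,f \right)} = 12 + b$ ($C{\left(b,f \right)} = 8 - \left(-4 - b\right) = 8 + \left(4 + b\right) = 12 + b$)
$K{\left(k \right)} = \frac{11 + k}{k + 2 k^{2}}$ ($K{\left(k \right)} = \frac{11 + k}{k + \left(\left(k^{2} + k^{2}\right) + 0\right)} = \frac{11 + k}{k + \left(2 k^{2} + 0\right)} = \frac{11 + k}{k + 2 k^{2}}$)
$j{\left(D \right)} = 44$ ($j{\left(D \right)} = -4 + \frac{1}{2} \cdot 96 = -4 + 48 = 44$)
$r{\left(91 \right)} - j{\left(K{\left(C{\left(3,-1 \right)} \right)} \right)} = 91^{2} - 44 = 8281 - 44 = 8237$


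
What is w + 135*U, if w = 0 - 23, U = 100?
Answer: 13477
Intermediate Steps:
w = -23
w + 135*U = -23 + 135*100 = -23 + 13500 = 13477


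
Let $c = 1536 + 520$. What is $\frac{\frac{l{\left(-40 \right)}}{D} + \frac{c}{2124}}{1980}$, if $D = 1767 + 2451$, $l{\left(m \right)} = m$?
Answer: $\frac{178901}{369560070} \approx 0.00048409$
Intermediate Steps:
$c = 2056$
$D = 4218$
$\frac{\frac{l{\left(-40 \right)}}{D} + \frac{c}{2124}}{1980} = \frac{- \frac{40}{4218} + \frac{2056}{2124}}{1980} = \left(\left(-40\right) \frac{1}{4218} + 2056 \cdot \frac{1}{2124}\right) \frac{1}{1980} = \left(- \frac{20}{2109} + \frac{514}{531}\right) \frac{1}{1980} = \frac{357802}{373293} \cdot \frac{1}{1980} = \frac{178901}{369560070}$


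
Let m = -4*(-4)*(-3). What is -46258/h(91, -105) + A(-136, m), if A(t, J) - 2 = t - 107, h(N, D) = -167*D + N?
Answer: -2147062/8813 ≈ -243.62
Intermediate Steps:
h(N, D) = N - 167*D
m = -48 (m = 16*(-3) = -48)
A(t, J) = -105 + t (A(t, J) = 2 + (t - 107) = 2 + (-107 + t) = -105 + t)
-46258/h(91, -105) + A(-136, m) = -46258/(91 - 167*(-105)) + (-105 - 136) = -46258/(91 + 17535) - 241 = -46258/17626 - 241 = -46258*1/17626 - 241 = -23129/8813 - 241 = -2147062/8813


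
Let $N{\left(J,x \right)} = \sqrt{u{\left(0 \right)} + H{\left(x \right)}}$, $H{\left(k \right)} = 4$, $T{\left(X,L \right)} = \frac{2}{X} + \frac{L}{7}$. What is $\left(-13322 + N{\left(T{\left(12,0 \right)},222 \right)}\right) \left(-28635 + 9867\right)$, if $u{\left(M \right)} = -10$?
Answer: $250027296 - 18768 i \sqrt{6} \approx 2.5003 \cdot 10^{8} - 45972.0 i$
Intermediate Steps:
$T{\left(X,L \right)} = \frac{2}{X} + \frac{L}{7}$ ($T{\left(X,L \right)} = \frac{2}{X} + L \frac{1}{7} = \frac{2}{X} + \frac{L}{7}$)
$N{\left(J,x \right)} = i \sqrt{6}$ ($N{\left(J,x \right)} = \sqrt{-10 + 4} = \sqrt{-6} = i \sqrt{6}$)
$\left(-13322 + N{\left(T{\left(12,0 \right)},222 \right)}\right) \left(-28635 + 9867\right) = \left(-13322 + i \sqrt{6}\right) \left(-28635 + 9867\right) = \left(-13322 + i \sqrt{6}\right) \left(-18768\right) = 250027296 - 18768 i \sqrt{6}$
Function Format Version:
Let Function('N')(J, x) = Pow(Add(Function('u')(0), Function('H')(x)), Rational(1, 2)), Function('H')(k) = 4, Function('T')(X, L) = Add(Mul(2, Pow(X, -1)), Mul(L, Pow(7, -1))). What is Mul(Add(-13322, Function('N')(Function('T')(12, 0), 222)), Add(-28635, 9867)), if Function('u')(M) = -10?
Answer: Add(250027296, Mul(-18768, I, Pow(6, Rational(1, 2)))) ≈ Add(2.5003e+8, Mul(-45972., I))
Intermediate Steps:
Function('T')(X, L) = Add(Mul(2, Pow(X, -1)), Mul(Rational(1, 7), L)) (Function('T')(X, L) = Add(Mul(2, Pow(X, -1)), Mul(L, Rational(1, 7))) = Add(Mul(2, Pow(X, -1)), Mul(Rational(1, 7), L)))
Function('N')(J, x) = Mul(I, Pow(6, Rational(1, 2))) (Function('N')(J, x) = Pow(Add(-10, 4), Rational(1, 2)) = Pow(-6, Rational(1, 2)) = Mul(I, Pow(6, Rational(1, 2))))
Mul(Add(-13322, Function('N')(Function('T')(12, 0), 222)), Add(-28635, 9867)) = Mul(Add(-13322, Mul(I, Pow(6, Rational(1, 2)))), Add(-28635, 9867)) = Mul(Add(-13322, Mul(I, Pow(6, Rational(1, 2)))), -18768) = Add(250027296, Mul(-18768, I, Pow(6, Rational(1, 2))))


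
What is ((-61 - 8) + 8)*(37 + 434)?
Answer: -28731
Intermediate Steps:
((-61 - 8) + 8)*(37 + 434) = (-69 + 8)*471 = -61*471 = -28731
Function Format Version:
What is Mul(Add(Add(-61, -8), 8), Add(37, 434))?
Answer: -28731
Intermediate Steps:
Mul(Add(Add(-61, -8), 8), Add(37, 434)) = Mul(Add(-69, 8), 471) = Mul(-61, 471) = -28731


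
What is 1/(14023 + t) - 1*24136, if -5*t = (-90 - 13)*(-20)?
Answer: -328515095/13611 ≈ -24136.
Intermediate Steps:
t = -412 (t = -(-90 - 13)*(-20)/5 = -(-103)*(-20)/5 = -⅕*2060 = -412)
1/(14023 + t) - 1*24136 = 1/(14023 - 412) - 1*24136 = 1/13611 - 24136 = -328515095/13611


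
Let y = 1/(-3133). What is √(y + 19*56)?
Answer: √10443889963/3133 ≈ 32.619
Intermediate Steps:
y = -1/3133 ≈ -0.00031918
√(y + 19*56) = √(-1/3133 + 19*56) = √(-1/3133 + 1064) = √(3333511/3133) = √10443889963/3133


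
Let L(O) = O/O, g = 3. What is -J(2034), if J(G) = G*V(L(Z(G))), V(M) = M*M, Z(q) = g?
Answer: -2034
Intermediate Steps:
Z(q) = 3
L(O) = 1
V(M) = M²
J(G) = G (J(G) = G*1² = G*1 = G)
-J(2034) = -1*2034 = -2034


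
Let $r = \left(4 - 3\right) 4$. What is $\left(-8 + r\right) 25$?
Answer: $-100$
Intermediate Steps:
$r = 4$ ($r = 1 \cdot 4 = 4$)
$\left(-8 + r\right) 25 = \left(-8 + 4\right) 25 = \left(-4\right) 25 = -100$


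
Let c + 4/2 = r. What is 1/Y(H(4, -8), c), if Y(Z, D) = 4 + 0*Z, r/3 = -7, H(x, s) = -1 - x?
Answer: ¼ ≈ 0.25000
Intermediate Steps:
r = -21 (r = 3*(-7) = -21)
c = -23 (c = -2 - 21 = -23)
Y(Z, D) = 4 (Y(Z, D) = 4 + 0 = 4)
1/Y(H(4, -8), c) = 1/4 = ¼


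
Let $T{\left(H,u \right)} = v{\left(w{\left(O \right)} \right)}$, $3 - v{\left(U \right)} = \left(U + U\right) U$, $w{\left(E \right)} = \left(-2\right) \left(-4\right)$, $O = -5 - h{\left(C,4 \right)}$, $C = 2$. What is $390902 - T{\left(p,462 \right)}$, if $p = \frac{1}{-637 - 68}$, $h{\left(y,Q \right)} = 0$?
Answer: $391027$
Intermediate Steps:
$O = -5$ ($O = -5 - 0 = -5 + 0 = -5$)
$p = - \frac{1}{705}$ ($p = \frac{1}{-705} = - \frac{1}{705} \approx -0.0014184$)
$w{\left(E \right)} = 8$
$v{\left(U \right)} = 3 - 2 U^{2}$ ($v{\left(U \right)} = 3 - \left(U + U\right) U = 3 - 2 U U = 3 - 2 U^{2}$)
$T{\left(H,u \right)} = -125$ ($T{\left(H,u \right)} = 3 - 2 \cdot 8^{2} = 3 - 128 = -125$)
$390902 - T{\left(p,462 \right)} = 390902 - -125 = 390902 + 125 = 391027$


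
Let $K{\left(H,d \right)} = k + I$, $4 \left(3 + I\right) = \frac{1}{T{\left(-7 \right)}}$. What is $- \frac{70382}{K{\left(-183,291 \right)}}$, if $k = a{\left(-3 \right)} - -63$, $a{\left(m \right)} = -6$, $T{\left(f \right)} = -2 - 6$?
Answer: $- \frac{2252224}{1727} \approx -1304.1$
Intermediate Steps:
$T{\left(f \right)} = -8$
$I = - \frac{97}{32}$ ($I = -3 + \frac{1}{4 \left(-8\right)} = -3 + \frac{1}{4} \left(- \frac{1}{8}\right) = -3 - \frac{1}{32} = - \frac{97}{32} \approx -3.0313$)
$k = 57$ ($k = -6 - -63 = -6 + 63 = 57$)
$K{\left(H,d \right)} = \frac{1727}{32}$ ($K{\left(H,d \right)} = 57 - \frac{97}{32} = \frac{1727}{32}$)
$- \frac{70382}{K{\left(-183,291 \right)}} = - \frac{70382}{\frac{1727}{32}} = \left(-70382\right) \frac{32}{1727} = - \frac{2252224}{1727}$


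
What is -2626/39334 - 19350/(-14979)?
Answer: 120296341/98197331 ≈ 1.2250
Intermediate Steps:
-2626/39334 - 19350/(-14979) = -2626*1/39334 - 19350*(-1/14979) = -1313/19667 + 6450/4993 = 120296341/98197331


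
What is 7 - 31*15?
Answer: -458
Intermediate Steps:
7 - 31*15 = 7 - 465 = -458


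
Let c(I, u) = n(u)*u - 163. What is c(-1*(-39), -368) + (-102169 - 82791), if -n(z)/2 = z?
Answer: -455971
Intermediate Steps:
n(z) = -2*z
c(I, u) = -163 - 2*u² (c(I, u) = (-2*u)*u - 163 = -2*u² - 163 = -163 - 2*u²)
c(-1*(-39), -368) + (-102169 - 82791) = (-163 - 2*(-368)²) + (-102169 - 82791) = (-163 - 2*135424) - 184960 = (-163 - 270848) - 184960 = -271011 - 184960 = -455971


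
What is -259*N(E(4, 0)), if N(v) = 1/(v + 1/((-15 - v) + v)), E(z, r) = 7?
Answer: -3885/104 ≈ -37.356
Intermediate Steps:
N(v) = 1/(-1/15 + v) (N(v) = 1/(v + 1/(-15)) = 1/(v - 1/15) = 1/(-1/15 + v))
-259*N(E(4, 0)) = -3885/(-1 + 15*7) = -3885/(-1 + 105) = -3885/104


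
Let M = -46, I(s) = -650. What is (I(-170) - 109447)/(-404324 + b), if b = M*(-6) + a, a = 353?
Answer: 12233/44855 ≈ 0.27272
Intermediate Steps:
b = 629 (b = -46*(-6) + 353 = 276 + 353 = 629)
(I(-170) - 109447)/(-404324 + b) = (-650 - 109447)/(-404324 + 629) = -110097/(-403695) = -110097*(-1/403695) = 12233/44855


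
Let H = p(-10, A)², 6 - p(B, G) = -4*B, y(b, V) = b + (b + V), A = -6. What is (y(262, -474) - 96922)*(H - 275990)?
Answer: 26623719248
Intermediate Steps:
y(b, V) = V + 2*b (y(b, V) = b + (V + b) = V + 2*b)
p(B, G) = 6 + 4*B (p(B, G) = 6 - (-4)*B = 6 + 4*B)
H = 1156 (H = (6 + 4*(-10))² = (6 - 40)² = (-34)² = 1156)
(y(262, -474) - 96922)*(H - 275990) = ((-474 + 2*262) - 96922)*(1156 - 275990) = ((-474 + 524) - 96922)*(-274834) = (50 - 96922)*(-274834) = -96872*(-274834) = 26623719248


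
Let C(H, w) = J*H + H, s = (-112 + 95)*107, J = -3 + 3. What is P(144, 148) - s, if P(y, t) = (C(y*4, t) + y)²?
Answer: 520219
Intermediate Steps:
J = 0
s = -1819 (s = -17*107 = -1819)
C(H, w) = H (C(H, w) = 0*H + H = 0 + H = H)
P(y, t) = 25*y² (P(y, t) = (y*4 + y)² = (4*y + y)² = (5*y)² = 25*y²)
P(144, 148) - s = 25*144² - 1*(-1819) = 25*20736 + 1819 = 518400 + 1819 = 520219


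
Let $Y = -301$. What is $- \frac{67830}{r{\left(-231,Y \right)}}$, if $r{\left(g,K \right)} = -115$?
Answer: $\frac{13566}{23} \approx 589.83$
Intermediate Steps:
$- \frac{67830}{r{\left(-231,Y \right)}} = - \frac{67830}{-115} = \left(-67830\right) \left(- \frac{1}{115}\right) = \frac{13566}{23}$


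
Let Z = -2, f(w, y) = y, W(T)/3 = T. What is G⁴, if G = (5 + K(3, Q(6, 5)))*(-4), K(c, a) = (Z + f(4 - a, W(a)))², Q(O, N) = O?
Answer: 1187960484096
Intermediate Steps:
W(T) = 3*T
K(c, a) = (-2 + 3*a)²
G = -1044 (G = (5 + (-2 + 3*6)²)*(-4) = (5 + (-2 + 18)²)*(-4) = (5 + 16²)*(-4) = (5 + 256)*(-4) = 261*(-4) = -1044)
G⁴ = (-1044)⁴ = 1187960484096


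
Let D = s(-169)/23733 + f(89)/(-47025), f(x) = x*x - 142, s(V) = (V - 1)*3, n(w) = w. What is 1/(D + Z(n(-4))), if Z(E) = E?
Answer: -41334975/173065891 ≈ -0.23884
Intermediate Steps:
s(V) = -3 + 3*V (s(V) = (-1 + V)*3 = -3 + 3*V)
f(x) = -142 + x² (f(x) = x² - 142 = -142 + x²)
D = -7725991/41334975 (D = (-3 + 3*(-169))/23733 + (-142 + 89²)/(-47025) = (-3 - 507)*(1/23733) + (-142 + 7921)*(-1/47025) = -510*1/23733 + 7779*(-1/47025) = -170/7911 - 2593/15675 = -7725991/41334975 ≈ -0.18691)
1/(D + Z(n(-4))) = 1/(-7725991/41334975 - 4) = 1/(-173065891/41334975) = -41334975/173065891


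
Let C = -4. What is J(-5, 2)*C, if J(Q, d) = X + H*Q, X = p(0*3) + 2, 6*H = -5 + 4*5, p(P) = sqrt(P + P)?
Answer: 42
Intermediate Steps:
p(P) = sqrt(2)*sqrt(P) (p(P) = sqrt(2*P) = sqrt(2)*sqrt(P))
H = 5/2 (H = (-5 + 4*5)/6 = (-5 + 20)/6 = (1/6)*15 = 5/2 ≈ 2.5000)
X = 2 (X = sqrt(2)*sqrt(0*3) + 2 = sqrt(2)*sqrt(0) + 2 = sqrt(2)*0 + 2 = 0 + 2 = 2)
J(Q, d) = 2 + 5*Q/2
J(-5, 2)*C = (2 + (5/2)*(-5))*(-4) = (2 - 25/2)*(-4) = -21/2*(-4) = 42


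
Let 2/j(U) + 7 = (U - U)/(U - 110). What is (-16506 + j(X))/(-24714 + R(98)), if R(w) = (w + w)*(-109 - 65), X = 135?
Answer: 57772/205863 ≈ 0.28063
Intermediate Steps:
R(w) = -348*w (R(w) = (2*w)*(-174) = -348*w)
j(U) = -2/7 (j(U) = 2/(-7 + (U - U)/(U - 110)) = 2/(-7 + 0/(-110 + U)) = 2/(-7 + 0) = 2/(-7) = 2*(-⅐) = -2/7)
(-16506 + j(X))/(-24714 + R(98)) = (-16506 - 2/7)/(-24714 - 348*98) = -115544/(7*(-24714 - 34104)) = -115544/7/(-58818) = -115544/7*(-1/58818) = 57772/205863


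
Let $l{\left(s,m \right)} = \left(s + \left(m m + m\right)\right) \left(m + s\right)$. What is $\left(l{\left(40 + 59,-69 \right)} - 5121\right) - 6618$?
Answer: $131991$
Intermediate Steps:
$l{\left(s,m \right)} = \left(m + s\right) \left(m + s + m^{2}\right)$ ($l{\left(s,m \right)} = \left(s + \left(m^{2} + m\right)\right) \left(m + s\right) = \left(s + \left(m + m^{2}\right)\right) \left(m + s\right) = \left(m + s + m^{2}\right) \left(m + s\right) = \left(m + s\right) \left(m + s + m^{2}\right)$)
$\left(l{\left(40 + 59,-69 \right)} - 5121\right) - 6618 = \left(\left(\left(-69\right)^{2} + \left(-69\right)^{3} + \left(40 + 59\right)^{2} + \left(40 + 59\right) \left(-69\right)^{2} + 2 \left(-69\right) \left(40 + 59\right)\right) - 5121\right) - 6618 = \left(\left(4761 - 328509 + 99^{2} + 99 \cdot 4761 + 2 \left(-69\right) 99\right) - 5121\right) - 6618 = \left(\left(4761 - 328509 + 9801 + 471339 - 13662\right) - 5121\right) - 6618 = \left(143730 - 5121\right) - 6618 = 138609 - 6618 = 131991$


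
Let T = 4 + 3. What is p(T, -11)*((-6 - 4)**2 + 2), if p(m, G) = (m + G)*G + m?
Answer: 5202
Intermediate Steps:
T = 7
p(m, G) = m + G*(G + m) (p(m, G) = (G + m)*G + m = G*(G + m) + m = m + G*(G + m))
p(T, -11)*((-6 - 4)**2 + 2) = (7 + (-11)**2 - 11*7)*((-6 - 4)**2 + 2) = (7 + 121 - 77)*((-10)**2 + 2) = 51*(100 + 2) = 51*102 = 5202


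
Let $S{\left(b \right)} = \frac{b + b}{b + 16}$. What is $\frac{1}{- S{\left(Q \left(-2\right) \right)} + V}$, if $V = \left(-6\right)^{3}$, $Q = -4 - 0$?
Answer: $- \frac{3}{650} \approx -0.0046154$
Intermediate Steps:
$Q = -4$ ($Q = -4 + 0 = -4$)
$S{\left(b \right)} = \frac{2 b}{16 + b}$
$V = -216$
$\frac{1}{- S{\left(Q \left(-2\right) \right)} + V} = \frac{1}{- \frac{2 \left(\left(-4\right) \left(-2\right)\right)}{16 - -8} - 216} = \frac{1}{- \frac{2 \cdot 8}{16 + 8} - 216} = \frac{1}{- \frac{2 \cdot 8}{24} - 216} = \frac{1}{\left(-1\right) \frac{2}{3} - 216} = \frac{1}{- \frac{2}{3} - 216} = \frac{1}{- \frac{650}{3}} = - \frac{3}{650}$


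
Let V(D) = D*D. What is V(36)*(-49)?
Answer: -63504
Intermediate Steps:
V(D) = D**2
V(36)*(-49) = 36**2*(-49) = 1296*(-49) = -63504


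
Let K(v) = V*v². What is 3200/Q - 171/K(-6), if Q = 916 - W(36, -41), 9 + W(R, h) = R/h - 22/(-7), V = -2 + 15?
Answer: 1709005/550836 ≈ 3.1026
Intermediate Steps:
V = 13
W(R, h) = -41/7 + R/h (W(R, h) = -9 + (R/h - 22/(-7)) = -9 + (R/h - 22*(-⅐)) = -9 + (R/h + 22/7) = -9 + (22/7 + R/h) = -41/7 + R/h)
K(v) = 13*v²
Q = 264825/287 (Q = 916 - (-41/7 + 36/(-41)) = 916 - (-41/7 + 36*(-1/41)) = 916 - (-41/7 - 36/41) = 916 - 1*(-1933/287) = 916 + 1933/287 = 264825/287 ≈ 922.74)
3200/Q - 171/K(-6) = 3200/(264825/287) - 171/(13*(-6)²) = 3200*(287/264825) - 171/(13*36) = 36736/10593 - 171/468 = 36736/10593 - 171*1/468 = 36736/10593 - 19/52 = 1709005/550836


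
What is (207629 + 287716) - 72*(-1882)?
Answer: 630849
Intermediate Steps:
(207629 + 287716) - 72*(-1882) = 495345 + 135504 = 630849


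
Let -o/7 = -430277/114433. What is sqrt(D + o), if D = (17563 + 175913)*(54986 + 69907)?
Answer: sqrt(316422797283194418839)/114433 ≈ 1.5545e+5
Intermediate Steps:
o = 3011939/114433 (o = -(-3011939)/114433 = -7*(-430277/114433) = 3011939/114433 ≈ 26.321)
D = 24163798068 (D = 193476*124893 = 24163798068)
sqrt(D + o) = sqrt(24163798068 + 3011939/114433) = sqrt(2765135907327383/114433) = sqrt(316422797283194418839)/114433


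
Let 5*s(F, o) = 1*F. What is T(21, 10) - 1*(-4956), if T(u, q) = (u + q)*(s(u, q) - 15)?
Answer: 23106/5 ≈ 4621.2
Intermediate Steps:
s(F, o) = F/5 (s(F, o) = (1*F)/5 = F/5)
T(u, q) = (-15 + u/5)*(q + u) (T(u, q) = (u + q)*(u/5 - 15) = (q + u)*(-15 + u/5) = (-15 + u/5)*(q + u))
T(21, 10) - 1*(-4956) = (-15*10 - 15*21 + (⅕)*21² + (⅕)*10*21) - 1*(-4956) = (-150 - 315 + (⅕)*441 + 42) + 4956 = (-150 - 315 + 441/5 + 42) + 4956 = -1674/5 + 4956 = 23106/5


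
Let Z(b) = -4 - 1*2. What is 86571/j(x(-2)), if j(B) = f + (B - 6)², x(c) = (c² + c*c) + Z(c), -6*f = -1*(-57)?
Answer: 173142/13 ≈ 13319.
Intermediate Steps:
Z(b) = -6 (Z(b) = -4 - 2 = -6)
f = -19/2 (f = -(-1)*(-57)/6 = -⅙*57 = -19/2 ≈ -9.5000)
x(c) = -6 + 2*c² (x(c) = (c² + c*c) - 6 = (c² + c²) - 6 = 2*c² - 6 = -6 + 2*c²)
j(B) = -19/2 + (-6 + B)² (j(B) = -19/2 + (B - 6)² = -19/2 + (-6 + B)²)
86571/j(x(-2)) = 86571/(-19/2 + (-6 + (-6 + 2*(-2)²))²) = 86571/(-19/2 + (-6 + (-6 + 2*4))²) = 86571/(-19/2 + (-6 + (-6 + 8))²) = 86571/(-19/2 + (-6 + 2)²) = 86571/(-19/2 + (-4)²) = 86571/(-19/2 + 16) = 86571/(13/2) = 86571*(2/13) = 173142/13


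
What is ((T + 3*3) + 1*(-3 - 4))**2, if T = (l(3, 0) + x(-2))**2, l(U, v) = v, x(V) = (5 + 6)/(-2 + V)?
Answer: 23409/256 ≈ 91.441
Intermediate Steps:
x(V) = 11/(-2 + V)
T = 121/16 (T = (0 + 11/(-2 - 2))**2 = (0 + 11/(-4))**2 = (0 + 11*(-1/4))**2 = (0 - 11/4)**2 = (-11/4)**2 = 121/16 ≈ 7.5625)
((T + 3*3) + 1*(-3 - 4))**2 = ((121/16 + 3*3) + 1*(-3 - 4))**2 = ((121/16 + 9) + 1*(-7))**2 = (265/16 - 7)**2 = (153/16)**2 = 23409/256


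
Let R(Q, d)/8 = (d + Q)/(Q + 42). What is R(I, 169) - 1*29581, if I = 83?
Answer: -3695609/125 ≈ -29565.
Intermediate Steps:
R(Q, d) = 8*(Q + d)/(42 + Q) (R(Q, d) = 8*((d + Q)/(Q + 42)) = 8*((Q + d)/(42 + Q)) = 8*(Q + d)/(42 + Q))
R(I, 169) - 1*29581 = 8*(83 + 169)/(42 + 83) - 1*29581 = 8*252/125 - 29581 = 8*(1/125)*252 - 29581 = 2016/125 - 29581 = -3695609/125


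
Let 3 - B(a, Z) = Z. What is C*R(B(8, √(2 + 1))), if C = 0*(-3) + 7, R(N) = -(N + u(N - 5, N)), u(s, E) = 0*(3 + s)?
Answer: -21 + 7*√3 ≈ -8.8756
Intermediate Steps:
u(s, E) = 0
B(a, Z) = 3 - Z
R(N) = -N (R(N) = -(N + 0) = -N)
C = 7 (C = 0 + 7 = 7)
C*R(B(8, √(2 + 1))) = 7*(-(3 - √(2 + 1))) = 7*(-(3 - √3)) = 7*(-3 + √3) = -21 + 7*√3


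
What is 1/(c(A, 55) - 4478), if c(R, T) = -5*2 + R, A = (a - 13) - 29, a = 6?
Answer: -1/4524 ≈ -0.00022104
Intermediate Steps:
A = -36 (A = (6 - 13) - 29 = -7 - 29 = -36)
c(R, T) = -10 + R
1/(c(A, 55) - 4478) = 1/((-10 - 36) - 4478) = 1/(-46 - 4478) = 1/(-4524) = -1/4524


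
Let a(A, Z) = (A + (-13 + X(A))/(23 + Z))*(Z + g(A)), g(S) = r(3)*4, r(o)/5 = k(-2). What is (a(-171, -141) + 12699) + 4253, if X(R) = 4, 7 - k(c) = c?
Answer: 1213745/118 ≈ 10286.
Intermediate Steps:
k(c) = 7 - c
r(o) = 45 (r(o) = 5*(7 - 1*(-2)) = 5*(7 + 2) = 5*9 = 45)
g(S) = 180 (g(S) = 45*4 = 180)
a(A, Z) = (180 + Z)*(A - 9/(23 + Z)) (a(A, Z) = (A + (-13 + 4)/(23 + Z))*(Z + 180) = (A - 9/(23 + Z))*(180 + Z) = (180 + Z)*(A - 9/(23 + Z)))
(a(-171, -141) + 12699) + 4253 = ((-1620 - 9*(-141) + 4140*(-171) - 171*(-141)² + 203*(-171)*(-141))/(23 - 141) + 12699) + 4253 = ((-1620 + 1269 - 707940 - 171*19881 + 4894533)/(-118) + 12699) + 4253 = (-(-1620 + 1269 - 707940 - 3399651 + 4894533)/118 + 12699) + 4253 = (-1/118*786591 + 12699) + 4253 = (-786591/118 + 12699) + 4253 = 711891/118 + 4253 = 1213745/118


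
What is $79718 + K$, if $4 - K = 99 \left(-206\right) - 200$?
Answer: $100316$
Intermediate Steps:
$K = 20598$ ($K = 4 - \left(99 \left(-206\right) - 200\right) = 4 - \left(-20394 - 200\right) = 4 - -20594 = 4 + 20594 = 20598$)
$79718 + K = 79718 + 20598 = 100316$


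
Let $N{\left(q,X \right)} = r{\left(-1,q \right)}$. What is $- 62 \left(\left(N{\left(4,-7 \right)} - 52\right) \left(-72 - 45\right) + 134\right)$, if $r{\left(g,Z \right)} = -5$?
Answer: $-421786$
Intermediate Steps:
$N{\left(q,X \right)} = -5$
$- 62 \left(\left(N{\left(4,-7 \right)} - 52\right) \left(-72 - 45\right) + 134\right) = - 62 \left(\left(-5 - 52\right) \left(-72 - 45\right) + 134\right) = - 62 \left(\left(-57\right) \left(-117\right) + 134\right) = - 62 \left(6669 + 134\right) = \left(-62\right) 6803 = -421786$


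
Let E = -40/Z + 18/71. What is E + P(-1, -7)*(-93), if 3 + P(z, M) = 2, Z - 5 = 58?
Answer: 414283/4473 ≈ 92.619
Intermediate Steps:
Z = 63 (Z = 5 + 58 = 63)
P(z, M) = -1 (P(z, M) = -3 + 2 = -1)
E = -1706/4473 (E = -40/63 + 18/71 = -1706/4473 ≈ -0.38140)
E + P(-1, -7)*(-93) = -1706/4473 - 1*(-93) = -1706/4473 + 93 = 414283/4473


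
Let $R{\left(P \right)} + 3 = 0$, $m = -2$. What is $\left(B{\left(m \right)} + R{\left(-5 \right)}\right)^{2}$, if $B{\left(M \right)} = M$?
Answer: $25$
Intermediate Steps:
$R{\left(P \right)} = -3$ ($R{\left(P \right)} = -3 + 0 = -3$)
$\left(B{\left(m \right)} + R{\left(-5 \right)}\right)^{2} = \left(-2 - 3\right)^{2} = \left(-5\right)^{2} = 25$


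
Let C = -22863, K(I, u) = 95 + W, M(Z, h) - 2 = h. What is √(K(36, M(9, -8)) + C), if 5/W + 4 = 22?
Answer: I*√819638/6 ≈ 150.89*I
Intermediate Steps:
W = 5/18 (W = 5/(-4 + 22) = 5/18 ≈ 0.27778)
M(Z, h) = 2 + h
K(I, u) = 1715/18 (K(I, u) = 95 + 5/18 = 1715/18)
√(K(36, M(9, -8)) + C) = √(1715/18 - 22863) = √(-409819/18) = I*√819638/6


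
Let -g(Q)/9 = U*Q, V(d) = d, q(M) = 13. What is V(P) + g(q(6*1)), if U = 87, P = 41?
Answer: -10138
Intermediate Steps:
g(Q) = -783*Q
V(P) + g(q(6*1)) = 41 - 783*13 = 41 - 10179 = -10138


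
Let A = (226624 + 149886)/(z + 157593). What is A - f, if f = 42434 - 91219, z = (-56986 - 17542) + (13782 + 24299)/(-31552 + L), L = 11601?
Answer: 40426805247100/828595867 ≈ 48790.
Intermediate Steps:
z = -1486946209/19951 (z = (-56986 - 17542) + (13782 + 24299)/(-31552 + 11601) = -74528 + 38081/(-19951) = -74528 + 38081*(-1/19951) = -74528 - 38081/19951 = -1486946209/19951 ≈ -74530.)
f = -48785
A = 3755875505/828595867 (A = (226624 + 149886)/(-1486946209/19951 + 157593) = 376510/(1657191734/19951) = 376510*(19951/1657191734) = 3755875505/828595867 ≈ 4.5328)
A - f = 3755875505/828595867 - 1*(-48785) = 3755875505/828595867 + 48785 = 40426805247100/828595867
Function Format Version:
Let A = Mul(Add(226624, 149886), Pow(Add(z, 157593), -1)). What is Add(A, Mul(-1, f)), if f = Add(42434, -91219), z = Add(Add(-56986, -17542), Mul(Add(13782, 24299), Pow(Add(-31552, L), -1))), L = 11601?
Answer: Rational(40426805247100, 828595867) ≈ 48790.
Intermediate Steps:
z = Rational(-1486946209, 19951) (z = Add(Add(-56986, -17542), Mul(Add(13782, 24299), Pow(Add(-31552, 11601), -1))) = Add(-74528, Mul(38081, Pow(-19951, -1))) = Add(-74528, Mul(38081, Rational(-1, 19951))) = Add(-74528, Rational(-38081, 19951)) = Rational(-1486946209, 19951) ≈ -74530.)
f = -48785
A = Rational(3755875505, 828595867) (A = Mul(Add(226624, 149886), Pow(Add(Rational(-1486946209, 19951), 157593), -1)) = Mul(376510, Pow(Rational(1657191734, 19951), -1)) = Mul(376510, Rational(19951, 1657191734)) = Rational(3755875505, 828595867) ≈ 4.5328)
Add(A, Mul(-1, f)) = Add(Rational(3755875505, 828595867), Mul(-1, -48785)) = Add(Rational(3755875505, 828595867), 48785) = Rational(40426805247100, 828595867)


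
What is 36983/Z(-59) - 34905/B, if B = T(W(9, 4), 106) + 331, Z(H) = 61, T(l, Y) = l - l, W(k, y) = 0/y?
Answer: 10112168/20191 ≈ 500.83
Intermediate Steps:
W(k, y) = 0
T(l, Y) = 0
B = 331 (B = 0 + 331 = 331)
36983/Z(-59) - 34905/B = 36983/61 - 34905/331 = 10112168/20191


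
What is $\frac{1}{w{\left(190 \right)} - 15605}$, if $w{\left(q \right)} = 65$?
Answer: $- \frac{1}{15540} \approx -6.435 \cdot 10^{-5}$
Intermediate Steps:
$\frac{1}{w{\left(190 \right)} - 15605} = \frac{1}{65 - 15605} = \frac{1}{-15540} = - \frac{1}{15540}$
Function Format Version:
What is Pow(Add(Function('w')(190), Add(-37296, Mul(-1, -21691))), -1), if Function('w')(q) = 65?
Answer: Rational(-1, 15540) ≈ -6.4350e-5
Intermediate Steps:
Pow(Add(Function('w')(190), Add(-37296, Mul(-1, -21691))), -1) = Pow(Add(65, Add(-37296, Mul(-1, -21691))), -1) = Pow(Add(65, Add(-37296, 21691)), -1) = Pow(Add(65, -15605), -1) = Pow(-15540, -1) = Rational(-1, 15540)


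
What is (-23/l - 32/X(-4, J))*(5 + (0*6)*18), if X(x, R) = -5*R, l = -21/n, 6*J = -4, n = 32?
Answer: 2672/21 ≈ 127.24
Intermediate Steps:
J = -⅔ (J = (⅙)*(-4) = -⅔ ≈ -0.66667)
l = -21/32 ≈ -0.65625
(-23/l - 32/X(-4, J))*(5 + (0*6)*18) = (-23/(-21/32) - 32/((-5*(-⅔))))*(5 + (0*6)*18) = (-23*(-32/21) - 32/10/3)*(5 + 0*18) = (736/21 - 32*3/10)*(5 + 0) = (736/21 - 48/5)*5 = (2672/105)*5 = 2672/21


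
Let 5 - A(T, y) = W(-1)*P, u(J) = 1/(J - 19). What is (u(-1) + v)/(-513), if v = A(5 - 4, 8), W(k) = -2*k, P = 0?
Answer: -11/1140 ≈ -0.0096491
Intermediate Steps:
u(J) = 1/(-19 + J)
A(T, y) = 5 (A(T, y) = 5 - (-2*(-1))*0 = 5 - 2*0 = 5 - 1*0 = 5 + 0 = 5)
v = 5
(u(-1) + v)/(-513) = (1/(-19 - 1) + 5)/(-513) = (1/(-20) + 5)*(-1/513) = (-1/20 + 5)*(-1/513) = (99/20)*(-1/513) = -11/1140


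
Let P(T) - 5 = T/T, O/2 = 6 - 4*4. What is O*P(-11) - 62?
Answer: -182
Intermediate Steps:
O = -20 (O = 2*(6 - 4*4) = 2*(6 - 16) = 2*(-10) = -20)
P(T) = 6 (P(T) = 5 + T/T = 5 + 1 = 6)
O*P(-11) - 62 = -20*6 - 62 = -120 - 62 = -182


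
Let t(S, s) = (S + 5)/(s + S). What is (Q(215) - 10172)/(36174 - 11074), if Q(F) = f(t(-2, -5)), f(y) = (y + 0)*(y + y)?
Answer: -49841/122990 ≈ -0.40524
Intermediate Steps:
t(S, s) = (5 + S)/(S + s)
f(y) = 2*y**2 (f(y) = y*(2*y) = 2*y**2)
Q(F) = 18/49 (Q(F) = 2*((5 - 2)/(-2 - 5))**2 = 2*(3/(-7))**2 = 2*(-1/7*3)**2 = 2*(-3/7)**2 = 2*(9/49) = 18/49)
(Q(215) - 10172)/(36174 - 11074) = (18/49 - 10172)/(36174 - 11074) = -498410/49/25100 = -498410/49*1/25100 = -49841/122990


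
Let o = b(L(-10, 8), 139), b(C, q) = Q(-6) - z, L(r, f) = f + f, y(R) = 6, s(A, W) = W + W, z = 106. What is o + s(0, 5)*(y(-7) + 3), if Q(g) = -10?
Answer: -26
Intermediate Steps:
s(A, W) = 2*W
L(r, f) = 2*f
b(C, q) = -116 (b(C, q) = -10 - 1*106 = -10 - 106 = -116)
o = -116
o + s(0, 5)*(y(-7) + 3) = -116 + (2*5)*(6 + 3) = -116 + 10*9 = -116 + 90 = -26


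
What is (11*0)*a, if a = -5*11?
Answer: 0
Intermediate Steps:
a = -55
(11*0)*a = (11*0)*(-55) = 0*(-55) = 0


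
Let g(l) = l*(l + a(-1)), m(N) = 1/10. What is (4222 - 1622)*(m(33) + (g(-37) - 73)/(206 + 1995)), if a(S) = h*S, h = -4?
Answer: 3557060/2201 ≈ 1616.1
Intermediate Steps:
m(N) = 1/10
a(S) = -4*S
g(l) = l*(4 + l) (g(l) = l*(l - 4*(-1)) = l*(l + 4) = l*(4 + l))
(4222 - 1622)*(m(33) + (g(-37) - 73)/(206 + 1995)) = (4222 - 1622)*(1/10 + (-37*(4 - 37) - 73)/(206 + 1995)) = 2600*(1/10 + (-37*(-33) - 73)/2201) = 2600*(1/10 + (1221 - 73)*(1/2201)) = 2600*(1/10 + 1148*(1/2201)) = 2600*(1/10 + 1148/2201) = 2600*(13681/22010) = 3557060/2201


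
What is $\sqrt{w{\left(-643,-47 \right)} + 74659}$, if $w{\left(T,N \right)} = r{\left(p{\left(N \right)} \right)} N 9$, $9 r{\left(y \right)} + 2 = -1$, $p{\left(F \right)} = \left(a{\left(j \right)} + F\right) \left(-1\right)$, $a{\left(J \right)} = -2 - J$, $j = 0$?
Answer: $20 \sqrt{187} \approx 273.5$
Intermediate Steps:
$p{\left(F \right)} = 2 - F$ ($p{\left(F \right)} = \left(\left(-2 - 0\right) + F\right) \left(-1\right) = \left(\left(-2 + 0\right) + F\right) \left(-1\right) = \left(-2 + F\right) \left(-1\right) = 2 - F$)
$r{\left(y \right)} = - \frac{1}{3}$ ($r{\left(y \right)} = - \frac{2}{9} + \frac{1}{9} \left(-1\right) = - \frac{2}{9} - \frac{1}{9} = - \frac{1}{3}$)
$w{\left(T,N \right)} = - 3 N$ ($w{\left(T,N \right)} = - \frac{N}{3} \cdot 9 = - 3 N$)
$\sqrt{w{\left(-643,-47 \right)} + 74659} = \sqrt{\left(-3\right) \left(-47\right) + 74659} = \sqrt{141 + 74659} = \sqrt{74800} = 20 \sqrt{187}$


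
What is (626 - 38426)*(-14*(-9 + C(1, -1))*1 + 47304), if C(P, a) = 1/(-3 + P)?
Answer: -1793118600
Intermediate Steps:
(626 - 38426)*(-14*(-9 + C(1, -1))*1 + 47304) = (626 - 38426)*(-14*(-9 + 1/(-3 + 1))*1 + 47304) = -37800*(-14*(-9 + 1/(-2))*1 + 47304) = -37800*(-14*(-9 - ½)*1 + 47304) = -37800*(-14*(-19/2)*1 + 47304) = -37800*(133*1 + 47304) = -37800*(133 + 47304) = -37800*47437 = -1793118600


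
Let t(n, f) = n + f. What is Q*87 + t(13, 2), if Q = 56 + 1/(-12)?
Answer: 19519/4 ≈ 4879.8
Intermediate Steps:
t(n, f) = f + n
Q = 671/12 (Q = 56 - 1/12 = 671/12 ≈ 55.917)
Q*87 + t(13, 2) = (671/12)*87 + (2 + 13) = 19459/4 + 15 = 19519/4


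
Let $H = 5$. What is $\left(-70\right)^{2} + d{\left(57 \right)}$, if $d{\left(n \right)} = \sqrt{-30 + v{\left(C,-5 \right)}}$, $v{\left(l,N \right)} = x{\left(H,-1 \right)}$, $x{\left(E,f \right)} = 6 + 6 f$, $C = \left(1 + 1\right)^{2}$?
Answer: $4900 + i \sqrt{30} \approx 4900.0 + 5.4772 i$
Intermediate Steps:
$C = 4$ ($C = 2^{2} = 4$)
$v{\left(l,N \right)} = 0$ ($v{\left(l,N \right)} = 6 + 6 \left(-1\right) = 6 - 6 = 0$)
$d{\left(n \right)} = i \sqrt{30}$ ($d{\left(n \right)} = \sqrt{-30 + 0} = \sqrt{-30} = i \sqrt{30}$)
$\left(-70\right)^{2} + d{\left(57 \right)} = \left(-70\right)^{2} + i \sqrt{30} = 4900 + i \sqrt{30}$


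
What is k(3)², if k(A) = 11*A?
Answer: 1089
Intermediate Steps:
k(3)² = (11*3)² = 33² = 1089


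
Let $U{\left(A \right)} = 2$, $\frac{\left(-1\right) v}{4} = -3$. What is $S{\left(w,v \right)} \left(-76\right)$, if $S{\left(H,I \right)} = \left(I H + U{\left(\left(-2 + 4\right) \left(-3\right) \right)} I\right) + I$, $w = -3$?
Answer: $0$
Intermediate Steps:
$v = 12$ ($v = \left(-4\right) \left(-3\right) = 12$)
$S{\left(H,I \right)} = 3 I + H I$ ($S{\left(H,I \right)} = \left(I H + 2 I\right) + I = \left(H I + 2 I\right) + I = \left(2 I + H I\right) + I = 3 I + H I$)
$S{\left(w,v \right)} \left(-76\right) = 12 \left(3 - 3\right) \left(-76\right) = 12 \cdot 0 \left(-76\right) = 0 \left(-76\right) = 0$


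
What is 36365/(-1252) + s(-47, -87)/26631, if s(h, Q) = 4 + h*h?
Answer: -965665639/33342012 ≈ -28.962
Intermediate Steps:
s(h, Q) = 4 + h²
36365/(-1252) + s(-47, -87)/26631 = 36365/(-1252) + (4 + (-47)²)/26631 = 36365*(-1/1252) + (4 + 2209)*(1/26631) = -36365/1252 + 2213*(1/26631) = -36365/1252 + 2213/26631 = -965665639/33342012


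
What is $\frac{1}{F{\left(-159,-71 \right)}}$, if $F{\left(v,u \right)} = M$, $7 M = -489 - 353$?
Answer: $- \frac{7}{842} \approx -0.0083135$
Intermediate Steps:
$M = - \frac{842}{7}$ ($M = \frac{-489 - 353}{7} = \frac{1}{7} \left(-842\right) = - \frac{842}{7} \approx -120.29$)
$F{\left(v,u \right)} = - \frac{842}{7}$
$\frac{1}{F{\left(-159,-71 \right)}} = \frac{1}{- \frac{842}{7}} = - \frac{7}{842}$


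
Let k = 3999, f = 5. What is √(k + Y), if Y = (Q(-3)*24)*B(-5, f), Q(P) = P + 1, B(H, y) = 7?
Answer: 3*√407 ≈ 60.523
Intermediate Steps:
Q(P) = 1 + P
Y = -336 (Y = ((1 - 3)*24)*7 = -2*24*7 = -48*7 = -336)
√(k + Y) = √(3999 - 336) = √3663 = 3*√407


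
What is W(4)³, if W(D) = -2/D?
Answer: -⅛ ≈ -0.12500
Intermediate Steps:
W(4)³ = (-2/4)³ = (-2*¼)³ = (-½)³ = -⅛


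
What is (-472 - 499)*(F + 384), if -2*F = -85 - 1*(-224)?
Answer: -610759/2 ≈ -3.0538e+5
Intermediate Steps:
F = -139/2 (F = -(-85 - 1*(-224))/2 = -(-85 + 224)/2 = -1/2*139 = -139/2 ≈ -69.500)
(-472 - 499)*(F + 384) = (-472 - 499)*(-139/2 + 384) = -971*629/2 = -610759/2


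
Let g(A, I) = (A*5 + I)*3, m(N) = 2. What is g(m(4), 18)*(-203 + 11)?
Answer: -16128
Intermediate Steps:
g(A, I) = 3*I + 15*A (g(A, I) = (5*A + I)*3 = (I + 5*A)*3 = 3*I + 15*A)
g(m(4), 18)*(-203 + 11) = (3*18 + 15*2)*(-203 + 11) = (54 + 30)*(-192) = 84*(-192) = -16128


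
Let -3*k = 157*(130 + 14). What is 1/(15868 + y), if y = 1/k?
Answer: 7536/119581247 ≈ 6.3020e-5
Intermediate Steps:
k = -7536 (k = -157*(130 + 14)/3 = -157*144/3 = -1/3*22608 = -7536)
y = -1/7536 (y = 1/(-7536) = -1/7536 ≈ -0.00013270)
1/(15868 + y) = 1/(15868 - 1/7536) = 1/(119581247/7536) = 7536/119581247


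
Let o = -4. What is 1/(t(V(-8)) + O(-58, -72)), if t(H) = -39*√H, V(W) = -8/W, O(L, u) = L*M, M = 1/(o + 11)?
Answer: -7/331 ≈ -0.021148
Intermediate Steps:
M = ⅐ (M = 1/(-4 + 11) = 1/7 = ⅐ ≈ 0.14286)
O(L, u) = L/7 (O(L, u) = L*(⅐) = L/7)
1/(t(V(-8)) + O(-58, -72)) = 1/(-39*2*√2*√(-1/(-8)) + (⅐)*(-58)) = 1/(-39*√(-8*(-⅛)) - 58/7) = 1/(-39*√1 - 58/7) = 1/(-39*1 - 58/7) = 1/(-39 - 58/7) = 1/(-331/7) = -7/331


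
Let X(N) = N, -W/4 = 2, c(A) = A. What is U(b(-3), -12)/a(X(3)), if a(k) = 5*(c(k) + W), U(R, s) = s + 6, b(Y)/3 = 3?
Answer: 6/25 ≈ 0.24000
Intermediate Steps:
b(Y) = 9 (b(Y) = 3*3 = 9)
U(R, s) = 6 + s
W = -8 (W = -4*2 = -8)
a(k) = -40 + 5*k (a(k) = 5*(k - 8) = 5*(-8 + k) = -40 + 5*k)
U(b(-3), -12)/a(X(3)) = (6 - 12)/(-40 + 5*3) = -6/(-40 + 15) = -6/(-25) = -6*(-1/25) = 6/25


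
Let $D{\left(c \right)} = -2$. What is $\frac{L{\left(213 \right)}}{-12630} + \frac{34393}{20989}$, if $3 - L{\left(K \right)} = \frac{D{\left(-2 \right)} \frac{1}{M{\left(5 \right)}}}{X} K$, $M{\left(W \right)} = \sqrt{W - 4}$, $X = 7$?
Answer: $\frac{1010434349}{618545830} \approx 1.6336$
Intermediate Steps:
$M{\left(W \right)} = \sqrt{-4 + W}$
$L{\left(K \right)} = 3 + \frac{2 K}{7}$ ($L{\left(K \right)} = 3 - \frac{\left(-2\right) \frac{1}{\sqrt{-4 + 5}}}{7} K = 3 - - \frac{2}{\sqrt{1}} \cdot \frac{1}{7} K = 3 - - \frac{2}{1} \cdot \frac{1}{7} K = 3 - \left(-2\right) 1 \cdot \frac{1}{7} K = 3 - \left(-2\right) \frac{1}{7} K = 3 - - \frac{2 K}{7} = 3 + \frac{2 K}{7}$)
$\frac{L{\left(213 \right)}}{-12630} + \frac{34393}{20989} = \frac{3 + \frac{2}{7} \cdot 213}{-12630} + \frac{34393}{20989} = \left(3 + \frac{426}{7}\right) \left(- \frac{1}{12630}\right) + 34393 \cdot \frac{1}{20989} = \frac{447}{7} \left(- \frac{1}{12630}\right) + \frac{34393}{20989} = - \frac{149}{29470} + \frac{34393}{20989} = \frac{1010434349}{618545830}$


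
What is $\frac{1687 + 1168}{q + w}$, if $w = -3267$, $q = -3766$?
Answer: $- \frac{2855}{7033} \approx -0.40594$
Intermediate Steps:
$\frac{1687 + 1168}{q + w} = \frac{1687 + 1168}{-3766 - 3267} = \frac{2855}{-7033} = 2855 \left(- \frac{1}{7033}\right) = - \frac{2855}{7033}$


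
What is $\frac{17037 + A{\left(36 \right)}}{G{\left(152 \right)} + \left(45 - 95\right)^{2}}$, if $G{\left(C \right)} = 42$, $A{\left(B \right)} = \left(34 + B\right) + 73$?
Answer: $\frac{8590}{1271} \approx 6.7585$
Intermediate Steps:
$A{\left(B \right)} = 107 + B$
$\frac{17037 + A{\left(36 \right)}}{G{\left(152 \right)} + \left(45 - 95\right)^{2}} = \frac{17037 + \left(107 + 36\right)}{42 + \left(45 - 95\right)^{2}} = \frac{17037 + 143}{42 + \left(-50\right)^{2}} = \frac{17180}{42 + 2500} = \frac{17180}{2542} = 17180 \cdot \frac{1}{2542} = \frac{8590}{1271}$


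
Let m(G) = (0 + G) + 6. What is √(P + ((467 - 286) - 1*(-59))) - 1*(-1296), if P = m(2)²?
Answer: 1296 + 4*√19 ≈ 1313.4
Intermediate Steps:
m(G) = 6 + G (m(G) = G + 6 = 6 + G)
P = 64 (P = (6 + 2)² = 8² = 64)
√(P + ((467 - 286) - 1*(-59))) - 1*(-1296) = √(64 + ((467 - 286) - 1*(-59))) - 1*(-1296) = √(64 + (181 + 59)) + 1296 = √(64 + 240) + 1296 = √304 + 1296 = 4*√19 + 1296 = 1296 + 4*√19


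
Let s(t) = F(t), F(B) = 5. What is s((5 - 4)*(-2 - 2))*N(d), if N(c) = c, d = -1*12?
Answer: -60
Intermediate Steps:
d = -12
s(t) = 5
s((5 - 4)*(-2 - 2))*N(d) = 5*(-12) = -60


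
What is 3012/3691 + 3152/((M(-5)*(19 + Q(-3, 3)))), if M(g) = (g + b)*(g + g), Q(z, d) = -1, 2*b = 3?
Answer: 6765796/1162665 ≈ 5.8192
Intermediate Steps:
b = 3/2 (b = (½)*3 = 3/2 ≈ 1.5000)
M(g) = 2*g*(3/2 + g) (M(g) = (g + 3/2)*(g + g) = (3/2 + g)*(2*g) = 2*g*(3/2 + g))
3012/3691 + 3152/((M(-5)*(19 + Q(-3, 3)))) = 3012/3691 + 3152/(((-5*(3 + 2*(-5)))*(19 - 1))) = 3012*(1/3691) + 3152/((-5*(3 - 10)*18)) = 3012/3691 + 3152/((-5*(-7)*18)) = 3012/3691 + 3152/((35*18)) = 3012/3691 + 3152/630 = 3012/3691 + 3152*(1/630) = 3012/3691 + 1576/315 = 6765796/1162665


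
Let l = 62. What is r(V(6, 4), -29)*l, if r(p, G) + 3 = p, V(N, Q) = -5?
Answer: -496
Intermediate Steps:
r(p, G) = -3 + p
r(V(6, 4), -29)*l = (-3 - 5)*62 = -8*62 = -496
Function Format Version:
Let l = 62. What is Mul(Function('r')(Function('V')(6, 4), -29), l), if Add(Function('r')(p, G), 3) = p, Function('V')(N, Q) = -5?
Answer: -496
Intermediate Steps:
Function('r')(p, G) = Add(-3, p)
Mul(Function('r')(Function('V')(6, 4), -29), l) = Mul(Add(-3, -5), 62) = Mul(-8, 62) = -496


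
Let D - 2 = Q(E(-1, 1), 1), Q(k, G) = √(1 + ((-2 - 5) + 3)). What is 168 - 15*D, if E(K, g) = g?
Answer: 138 - 15*I*√3 ≈ 138.0 - 25.981*I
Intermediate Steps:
Q(k, G) = I*√3 (Q(k, G) = √(1 + (-7 + 3)) = √(1 - 4) = √(-3) = I*√3)
D = 2 + I*√3 ≈ 2.0 + 1.732*I
168 - 15*D = 168 - 15*(2 + I*√3) = 168 - (30 + 15*I*√3) = 168 + (-30 - 15*I*√3) = 138 - 15*I*√3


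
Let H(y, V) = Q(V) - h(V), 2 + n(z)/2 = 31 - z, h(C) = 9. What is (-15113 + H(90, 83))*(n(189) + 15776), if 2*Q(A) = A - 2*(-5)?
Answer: -233006928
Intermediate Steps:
Q(A) = 5 + A/2 (Q(A) = (A - 2*(-5))/2 = (A + 10)/2 = (10 + A)/2 = 5 + A/2)
n(z) = 58 - 2*z (n(z) = -4 + 2*(31 - z) = -4 + (62 - 2*z) = 58 - 2*z)
H(y, V) = -4 + V/2 (H(y, V) = (5 + V/2) - 1*9 = (5 + V/2) - 9 = -4 + V/2)
(-15113 + H(90, 83))*(n(189) + 15776) = (-15113 + (-4 + (½)*83))*((58 - 2*189) + 15776) = (-15113 + (-4 + 83/2))*((58 - 378) + 15776) = (-15113 + 75/2)*(-320 + 15776) = -30151/2*15456 = -233006928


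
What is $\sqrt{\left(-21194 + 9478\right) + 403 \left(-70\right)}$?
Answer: $i \sqrt{39926} \approx 199.81 i$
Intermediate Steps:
$\sqrt{\left(-21194 + 9478\right) + 403 \left(-70\right)} = \sqrt{-11716 - 28210} = \sqrt{-39926} = i \sqrt{39926}$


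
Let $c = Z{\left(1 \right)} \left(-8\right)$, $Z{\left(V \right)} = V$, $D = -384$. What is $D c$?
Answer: $3072$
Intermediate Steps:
$c = -8$ ($c = 1 \left(-8\right) = -8$)
$D c = \left(-384\right) \left(-8\right) = 3072$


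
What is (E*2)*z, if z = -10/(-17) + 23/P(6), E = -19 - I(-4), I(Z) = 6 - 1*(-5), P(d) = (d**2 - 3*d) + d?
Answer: -3155/34 ≈ -92.794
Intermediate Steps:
P(d) = d**2 - 2*d
I(Z) = 11 (I(Z) = 6 + 5 = 11)
E = -30 (E = -19 - 1*11 = -19 - 11 = -30)
z = 631/408 (z = -10/(-17) + 23/((6*(-2 + 6))) = -10*(-1/17) + 23/((6*4)) = 10/17 + 23/24 = 631/408 ≈ 1.5466)
(E*2)*z = -30*2*(631/408) = -60*631/408 = -3155/34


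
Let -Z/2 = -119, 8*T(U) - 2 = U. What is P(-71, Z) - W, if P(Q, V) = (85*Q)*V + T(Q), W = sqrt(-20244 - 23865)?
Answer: -11490709/8 - 39*I*sqrt(29) ≈ -1.4363e+6 - 210.02*I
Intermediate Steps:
T(U) = 1/4 + U/8
Z = 238 (Z = -2*(-119) = 238)
W = 39*I*sqrt(29) (W = sqrt(-44109) = 39*I*sqrt(29) ≈ 210.02*I)
P(Q, V) = 1/4 + Q/8 + 85*Q*V (P(Q, V) = (85*Q)*V + (1/4 + Q/8) = 85*Q*V + (1/4 + Q/8) = 1/4 + Q/8 + 85*Q*V)
P(-71, Z) - W = (1/4 + (1/8)*(-71) + 85*(-71)*238) - 39*I*sqrt(29) = (1/4 - 71/8 - 1436330) - 39*I*sqrt(29) = -11490709/8 - 39*I*sqrt(29)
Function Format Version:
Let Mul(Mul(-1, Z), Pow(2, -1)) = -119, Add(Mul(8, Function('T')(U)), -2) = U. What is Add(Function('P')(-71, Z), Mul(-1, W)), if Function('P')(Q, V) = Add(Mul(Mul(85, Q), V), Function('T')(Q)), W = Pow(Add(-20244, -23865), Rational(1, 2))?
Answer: Add(Rational(-11490709, 8), Mul(-39, I, Pow(29, Rational(1, 2)))) ≈ Add(-1.4363e+6, Mul(-210.02, I))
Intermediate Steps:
Function('T')(U) = Add(Rational(1, 4), Mul(Rational(1, 8), U))
Z = 238 (Z = Mul(-2, -119) = 238)
W = Mul(39, I, Pow(29, Rational(1, 2))) (W = Pow(-44109, Rational(1, 2)) = Mul(39, I, Pow(29, Rational(1, 2))) ≈ Mul(210.02, I))
Function('P')(Q, V) = Add(Rational(1, 4), Mul(Rational(1, 8), Q), Mul(85, Q, V)) (Function('P')(Q, V) = Add(Mul(Mul(85, Q), V), Add(Rational(1, 4), Mul(Rational(1, 8), Q))) = Add(Mul(85, Q, V), Add(Rational(1, 4), Mul(Rational(1, 8), Q))) = Add(Rational(1, 4), Mul(Rational(1, 8), Q), Mul(85, Q, V)))
Add(Function('P')(-71, Z), Mul(-1, W)) = Add(Add(Rational(1, 4), Mul(Rational(1, 8), -71), Mul(85, -71, 238)), Mul(-1, Mul(39, I, Pow(29, Rational(1, 2))))) = Add(Add(Rational(1, 4), Rational(-71, 8), -1436330), Mul(-39, I, Pow(29, Rational(1, 2)))) = Add(Rational(-11490709, 8), Mul(-39, I, Pow(29, Rational(1, 2))))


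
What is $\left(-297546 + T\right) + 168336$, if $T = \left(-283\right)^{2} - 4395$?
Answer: $-53516$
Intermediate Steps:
$T = 75694$ ($T = 80089 - 4395 = 75694$)
$\left(-297546 + T\right) + 168336 = \left(-297546 + 75694\right) + 168336 = -221852 + 168336 = -53516$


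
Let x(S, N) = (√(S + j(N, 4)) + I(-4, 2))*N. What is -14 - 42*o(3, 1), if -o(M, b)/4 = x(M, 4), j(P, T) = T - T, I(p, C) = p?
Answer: -2702 + 672*√3 ≈ -1538.1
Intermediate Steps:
j(P, T) = 0
x(S, N) = N*(-4 + √S) (x(S, N) = (√(S + 0) - 4)*N = (√S - 4)*N = (-4 + √S)*N = N*(-4 + √S))
o(M, b) = 64 - 16*√M (o(M, b) = -16*(-4 + √M) = -4*(-16 + 4*√M) = 64 - 16*√M)
-14 - 42*o(3, 1) = -14 - 42*(64 - 16*√3) = -14 + (-2688 + 672*√3) = -2702 + 672*√3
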